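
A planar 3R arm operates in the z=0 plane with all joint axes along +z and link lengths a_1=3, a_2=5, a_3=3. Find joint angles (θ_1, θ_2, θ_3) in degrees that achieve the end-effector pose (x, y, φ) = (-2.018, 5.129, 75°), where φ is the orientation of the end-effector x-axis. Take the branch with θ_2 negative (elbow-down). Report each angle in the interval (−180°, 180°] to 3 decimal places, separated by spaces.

-119.994 -134.999 -30.008

wrist centre = target − a_3·(cos φ, sin φ) = (-2.7945, 2.2312)
cos θ_2 = (12.7873−3²−5²)/(2·3·5) = -0.7071; θ_2 = -134.9985° (elbow-down)
β = atan2(2.2312,-2.7945) = 141.3945°; ψ = atan2(-3.5356,-0.5354) = -98.6116°
θ_1 = β − ψ = 240.0061°
θ_3 = φ − θ_1 − θ_2 = -30.0076° (wrapped to (-180°,180°])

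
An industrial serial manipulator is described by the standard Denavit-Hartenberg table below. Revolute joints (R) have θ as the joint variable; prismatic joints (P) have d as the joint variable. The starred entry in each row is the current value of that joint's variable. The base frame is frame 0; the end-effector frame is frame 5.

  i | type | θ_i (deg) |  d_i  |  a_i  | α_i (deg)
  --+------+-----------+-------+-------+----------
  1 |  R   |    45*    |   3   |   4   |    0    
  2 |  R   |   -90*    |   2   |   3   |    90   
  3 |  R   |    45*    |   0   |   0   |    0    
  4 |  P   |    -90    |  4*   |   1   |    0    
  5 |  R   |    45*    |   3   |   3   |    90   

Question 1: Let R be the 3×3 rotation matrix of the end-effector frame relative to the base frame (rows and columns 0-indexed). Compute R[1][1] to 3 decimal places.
End-effector y-axis (col 1 of R) = (-0.7071,-0.7071,0.0000)
R[1][1] = -0.7071

-0.707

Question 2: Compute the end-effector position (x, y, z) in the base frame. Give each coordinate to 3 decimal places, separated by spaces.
2.621 -6.864 4.293

after link 1: o_1 = (2.8284, 2.8284, 3.0000)
after link 2: o_2 = (4.9497, 0.7071, 5.0000)
after link 3: o_3 = (4.9497, 0.7071, 5.0000)
after link 4: o_4 = (2.6213, -2.6213, 4.2929)
after link 5: o_5 = (2.6213, -6.8640, 4.2929)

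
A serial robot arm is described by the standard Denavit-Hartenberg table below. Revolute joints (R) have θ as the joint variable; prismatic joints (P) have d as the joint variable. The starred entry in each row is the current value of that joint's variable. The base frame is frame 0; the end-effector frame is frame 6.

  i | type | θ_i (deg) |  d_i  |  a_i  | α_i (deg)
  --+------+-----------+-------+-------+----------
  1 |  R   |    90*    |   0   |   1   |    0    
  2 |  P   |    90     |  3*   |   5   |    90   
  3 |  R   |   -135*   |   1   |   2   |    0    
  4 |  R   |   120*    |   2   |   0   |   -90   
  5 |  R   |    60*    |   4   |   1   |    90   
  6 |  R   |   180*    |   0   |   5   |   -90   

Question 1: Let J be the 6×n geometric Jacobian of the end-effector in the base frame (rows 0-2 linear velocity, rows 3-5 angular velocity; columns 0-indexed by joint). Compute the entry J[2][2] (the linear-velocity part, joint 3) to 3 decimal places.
axis z_2 = (0.0000,1.0000,0.0000); lever o_n−o_2 = (2.3108,6.4641,2.9671)
cross product → J_v[:, 2] = (2.9671,-0.0000,-2.3108)
J_ω[:, 2] = z_2
entry J[2][2] = -2.3108

-2.311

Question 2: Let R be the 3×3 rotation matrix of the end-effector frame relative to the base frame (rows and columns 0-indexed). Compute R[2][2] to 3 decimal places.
End-effector z-axis (col 2 of R) = (0.2588,0.0000,-0.9659)
R[2][2] = -0.9659

-0.966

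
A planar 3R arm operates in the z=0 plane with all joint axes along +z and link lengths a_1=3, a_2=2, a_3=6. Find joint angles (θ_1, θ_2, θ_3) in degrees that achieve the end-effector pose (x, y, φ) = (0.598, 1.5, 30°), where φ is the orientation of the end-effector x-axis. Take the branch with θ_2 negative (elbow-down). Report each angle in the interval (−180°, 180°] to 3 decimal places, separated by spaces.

wrist centre = target − a_3·(cos φ, sin φ) = (-4.5982, -1.5000)
cos θ_2 = (23.3930−3²−2²)/(2·3·2) = 0.8661; θ_2 = -29.9933° (elbow-down)
β = atan2(-1.5000,-4.5982) = -161.9327°; ψ = atan2(-0.9998,4.7322) = -11.9298°
θ_1 = β − ψ = -150.0029°
θ_3 = φ − θ_1 − θ_2 = -150.0038° (wrapped to (-180°,180°])

-150.003 -29.993 -150.004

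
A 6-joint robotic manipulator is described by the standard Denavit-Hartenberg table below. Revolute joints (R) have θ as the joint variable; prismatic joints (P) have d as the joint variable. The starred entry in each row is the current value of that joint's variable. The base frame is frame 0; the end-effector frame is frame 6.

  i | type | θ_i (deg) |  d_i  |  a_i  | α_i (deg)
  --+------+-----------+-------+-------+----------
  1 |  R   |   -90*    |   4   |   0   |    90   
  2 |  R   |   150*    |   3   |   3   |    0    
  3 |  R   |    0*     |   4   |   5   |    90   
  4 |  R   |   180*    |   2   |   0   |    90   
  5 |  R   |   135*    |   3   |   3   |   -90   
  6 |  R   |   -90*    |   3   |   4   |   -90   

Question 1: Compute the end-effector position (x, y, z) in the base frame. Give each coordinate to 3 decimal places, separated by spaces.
after link 1: o_1 = (0.0000, 0.0000, 4.0000)
after link 2: o_2 = (-3.0000, 2.5981, 5.5000)
after link 3: o_3 = (-7.0000, 6.9282, 8.0000)
after link 4: o_4 = (-7.0000, 5.9282, 9.7321)
after link 5: o_5 = (-10.0000, 6.7047, 12.6298)
after link 6: o_6 = (-14.0000, 9.6024, 11.8534)

-14.000 9.602 11.853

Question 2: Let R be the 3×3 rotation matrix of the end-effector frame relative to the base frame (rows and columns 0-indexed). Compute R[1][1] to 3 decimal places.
End-effector y-axis (col 1 of R) = (0.0000,-0.9659,0.2588)
R[1][1] = -0.9659

-0.966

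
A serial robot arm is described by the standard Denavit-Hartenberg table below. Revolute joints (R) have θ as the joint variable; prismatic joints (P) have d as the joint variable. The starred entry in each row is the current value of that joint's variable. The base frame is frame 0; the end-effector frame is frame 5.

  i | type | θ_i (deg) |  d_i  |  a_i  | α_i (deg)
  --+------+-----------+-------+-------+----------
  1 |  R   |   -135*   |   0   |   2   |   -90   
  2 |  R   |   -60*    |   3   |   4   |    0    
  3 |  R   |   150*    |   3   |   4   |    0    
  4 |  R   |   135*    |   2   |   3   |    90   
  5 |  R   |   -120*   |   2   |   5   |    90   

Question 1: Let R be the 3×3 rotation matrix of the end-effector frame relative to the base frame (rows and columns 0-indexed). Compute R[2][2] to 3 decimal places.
End-effector z-axis (col 2 of R) = (-0.0795,-0.7866,-0.6124)
R[2][2] = -0.6124

-0.612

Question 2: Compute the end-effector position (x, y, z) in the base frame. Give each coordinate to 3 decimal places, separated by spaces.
after link 1: o_1 = (-1.4142, -1.4142, 0.0000)
after link 2: o_2 = (-0.7071, -4.9497, 3.4641)
after link 3: o_3 = (1.4142, -7.0711, -0.5359)
after link 4: o_4 = (4.3284, -6.9853, 1.5854)
after link 5: o_5 = (1.0166, -4.1734, -1.5966)

1.017 -4.173 -1.597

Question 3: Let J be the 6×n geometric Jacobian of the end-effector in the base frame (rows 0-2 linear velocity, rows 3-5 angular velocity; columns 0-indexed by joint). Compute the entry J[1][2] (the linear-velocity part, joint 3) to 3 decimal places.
3.578

axis z_2 = (0.7071,-0.7071,0.0000); lever o_n−o_2 = (1.7237,0.7763,-5.0607)
cross product → J_v[:, 2] = (3.5784,3.5784,1.7678)
J_ω[:, 2] = z_2
entry J[1][2] = 3.5784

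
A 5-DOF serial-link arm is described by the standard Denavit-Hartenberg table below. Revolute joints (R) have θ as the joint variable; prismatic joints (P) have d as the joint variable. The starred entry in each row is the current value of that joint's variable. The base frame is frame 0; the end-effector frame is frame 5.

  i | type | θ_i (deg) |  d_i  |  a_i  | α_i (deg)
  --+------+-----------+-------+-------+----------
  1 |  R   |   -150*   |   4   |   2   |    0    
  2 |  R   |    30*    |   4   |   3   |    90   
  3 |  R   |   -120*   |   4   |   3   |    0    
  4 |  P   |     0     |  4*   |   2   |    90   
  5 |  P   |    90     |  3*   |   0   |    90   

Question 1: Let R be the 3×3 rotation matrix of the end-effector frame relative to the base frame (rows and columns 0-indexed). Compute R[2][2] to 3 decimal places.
-0.866

End-effector z-axis (col 2 of R) = (0.2500,0.4330,-0.8660)
R[2][2] = -0.8660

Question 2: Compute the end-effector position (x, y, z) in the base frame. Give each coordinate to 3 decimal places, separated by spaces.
-7.611 4.817 5.170

after link 1: o_1 = (-1.7321, -1.0000, 4.0000)
after link 2: o_2 = (-3.2321, -3.5981, 8.0000)
after link 3: o_3 = (-5.9462, -0.2990, 5.4019)
after link 4: o_4 = (-8.9103, 2.5670, 3.6699)
after link 5: o_5 = (-7.6112, 4.8170, 5.1699)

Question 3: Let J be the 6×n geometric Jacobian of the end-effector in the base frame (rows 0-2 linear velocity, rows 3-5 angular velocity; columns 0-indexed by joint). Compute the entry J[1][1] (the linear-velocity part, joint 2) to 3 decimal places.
-5.879

axis z_1 = (0.0000,0.0000,1.0000); lever o_n−o_1 = (-5.8792,5.8170,1.1699)
cross product → J_v[:, 1] = (-5.8170,-5.8792,0.0000)
J_ω[:, 1] = z_1
entry J[1][1] = -5.8792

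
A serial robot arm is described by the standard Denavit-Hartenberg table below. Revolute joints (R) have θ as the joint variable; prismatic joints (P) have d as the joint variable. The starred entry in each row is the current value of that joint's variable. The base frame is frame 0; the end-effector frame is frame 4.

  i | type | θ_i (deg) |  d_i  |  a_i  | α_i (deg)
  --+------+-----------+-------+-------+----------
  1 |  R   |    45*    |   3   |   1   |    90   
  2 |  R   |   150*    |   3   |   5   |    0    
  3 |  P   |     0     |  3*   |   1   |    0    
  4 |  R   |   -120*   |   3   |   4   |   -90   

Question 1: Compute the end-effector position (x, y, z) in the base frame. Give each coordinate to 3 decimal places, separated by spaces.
after link 1: o_1 = (0.7071, 0.7071, 3.0000)
after link 2: o_2 = (-0.2334, -4.4761, 5.5000)
after link 3: o_3 = (1.2755, -7.2098, 6.0000)
after link 4: o_4 = (5.8463, -6.8816, 8.0000)

5.846 -6.882 8.000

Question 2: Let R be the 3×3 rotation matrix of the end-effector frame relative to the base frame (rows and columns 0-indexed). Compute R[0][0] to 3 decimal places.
End-effector x-axis (col 0 of R) = (0.6124,0.6124,0.5000)
R[0][0] = 0.6124

0.612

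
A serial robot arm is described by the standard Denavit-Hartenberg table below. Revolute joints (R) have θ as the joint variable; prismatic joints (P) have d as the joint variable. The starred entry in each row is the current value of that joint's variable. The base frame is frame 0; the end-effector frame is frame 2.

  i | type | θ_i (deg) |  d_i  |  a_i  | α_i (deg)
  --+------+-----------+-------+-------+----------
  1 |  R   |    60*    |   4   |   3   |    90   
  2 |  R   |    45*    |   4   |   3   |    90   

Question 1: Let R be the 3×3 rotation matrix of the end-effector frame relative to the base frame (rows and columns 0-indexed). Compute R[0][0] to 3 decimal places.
End-effector x-axis (col 0 of R) = (0.3536,0.6124,0.7071)
R[0][0] = 0.3536

0.354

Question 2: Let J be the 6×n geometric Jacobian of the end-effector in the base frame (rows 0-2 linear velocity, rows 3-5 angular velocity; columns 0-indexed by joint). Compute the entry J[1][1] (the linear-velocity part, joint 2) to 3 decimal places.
-1.837

axis z_1 = (0.8660,-0.5000,0.0000); lever o_n−o_1 = (4.5248,-0.1629,2.1213)
cross product → J_v[:, 1] = (-1.0607,-1.8371,2.1213)
J_ω[:, 1] = z_1
entry J[1][1] = -1.8371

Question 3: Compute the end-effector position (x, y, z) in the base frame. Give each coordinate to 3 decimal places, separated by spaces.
after link 1: o_1 = (1.5000, 2.5981, 4.0000)
after link 2: o_2 = (6.0248, 2.4352, 6.1213)

6.025 2.435 6.121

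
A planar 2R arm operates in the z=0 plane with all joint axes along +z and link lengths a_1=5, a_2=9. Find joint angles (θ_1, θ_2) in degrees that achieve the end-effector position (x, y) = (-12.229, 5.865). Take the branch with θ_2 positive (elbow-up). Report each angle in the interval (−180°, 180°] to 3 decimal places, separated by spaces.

135.004 29.994

cos θ_2 = (183.9467−5²−9²)/(2·5·9) = 0.8661; θ_2 = 29.9944° (elbow-up)
β = atan2(5.8650,-12.2290) = 154.3777°; ψ = atan2(4.4992,12.7947) = 19.3742°
θ_1 = β − ψ = 135.0035°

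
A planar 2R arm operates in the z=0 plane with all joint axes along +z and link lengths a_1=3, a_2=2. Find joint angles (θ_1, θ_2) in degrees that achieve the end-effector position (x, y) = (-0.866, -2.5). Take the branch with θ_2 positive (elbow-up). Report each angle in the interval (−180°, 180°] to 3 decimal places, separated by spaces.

cos θ_2 = (7.0000−3²−2²)/(2·3·2) = -0.5000; θ_2 = 120.0002° (elbow-up)
β = atan2(-2.5000,-0.8660) = -109.1061°; ψ = atan2(1.7320,2.0000) = 40.8934°
θ_1 = β − ψ = -149.9995°

-150.000 120.000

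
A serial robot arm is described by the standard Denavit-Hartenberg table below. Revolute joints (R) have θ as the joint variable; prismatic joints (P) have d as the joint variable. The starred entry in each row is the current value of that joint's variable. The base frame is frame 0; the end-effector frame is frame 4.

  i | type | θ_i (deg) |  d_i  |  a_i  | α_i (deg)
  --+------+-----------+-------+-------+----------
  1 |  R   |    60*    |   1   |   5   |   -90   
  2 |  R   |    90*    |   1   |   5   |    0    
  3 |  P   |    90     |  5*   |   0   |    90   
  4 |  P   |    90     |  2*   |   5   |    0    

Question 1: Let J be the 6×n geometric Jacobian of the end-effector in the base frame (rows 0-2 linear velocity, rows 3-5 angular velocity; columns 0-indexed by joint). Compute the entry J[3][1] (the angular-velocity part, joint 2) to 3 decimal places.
axis z_1 = (-0.8660,0.5000,0.0000); lever o_n−o_1 = (-9.5263,5.5000,-7.0000)
cross product → J_v[:, 1] = (-3.5000,-6.0622,-0.0000)
J_ω[:, 1] = z_1
entry J[3][1] = -0.8660

-0.866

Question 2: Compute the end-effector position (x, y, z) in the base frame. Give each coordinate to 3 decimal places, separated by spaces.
-7.026 9.830 -6.000

after link 1: o_1 = (2.5000, 4.3301, 1.0000)
after link 2: o_2 = (1.6340, 4.8301, -4.0000)
after link 3: o_3 = (-2.6962, 7.3301, -4.0000)
after link 4: o_4 = (-7.0263, 9.8301, -6.0000)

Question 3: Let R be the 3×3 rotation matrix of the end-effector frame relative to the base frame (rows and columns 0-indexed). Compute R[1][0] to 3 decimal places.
0.500

End-effector x-axis (col 0 of R) = (-0.8660,0.5000,0.0000)
R[1][0] = 0.5000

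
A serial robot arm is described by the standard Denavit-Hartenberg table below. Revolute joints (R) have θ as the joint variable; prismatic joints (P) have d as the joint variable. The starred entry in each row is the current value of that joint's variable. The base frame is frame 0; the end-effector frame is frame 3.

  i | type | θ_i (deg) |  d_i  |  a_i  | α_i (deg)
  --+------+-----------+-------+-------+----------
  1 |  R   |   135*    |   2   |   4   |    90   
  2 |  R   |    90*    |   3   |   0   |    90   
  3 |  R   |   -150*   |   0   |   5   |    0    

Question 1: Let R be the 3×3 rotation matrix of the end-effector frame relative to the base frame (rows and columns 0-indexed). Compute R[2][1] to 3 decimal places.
End-effector y-axis (col 1 of R) = (-0.6124,-0.6124,0.5000)
R[2][1] = 0.5000

0.500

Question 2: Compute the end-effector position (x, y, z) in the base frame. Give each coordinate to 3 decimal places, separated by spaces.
-2.475 3.182 -2.330

after link 1: o_1 = (-2.8284, 2.8284, 2.0000)
after link 2: o_2 = (-0.7071, 4.9497, 2.0000)
after link 3: o_3 = (-2.4749, 3.1820, -2.3301)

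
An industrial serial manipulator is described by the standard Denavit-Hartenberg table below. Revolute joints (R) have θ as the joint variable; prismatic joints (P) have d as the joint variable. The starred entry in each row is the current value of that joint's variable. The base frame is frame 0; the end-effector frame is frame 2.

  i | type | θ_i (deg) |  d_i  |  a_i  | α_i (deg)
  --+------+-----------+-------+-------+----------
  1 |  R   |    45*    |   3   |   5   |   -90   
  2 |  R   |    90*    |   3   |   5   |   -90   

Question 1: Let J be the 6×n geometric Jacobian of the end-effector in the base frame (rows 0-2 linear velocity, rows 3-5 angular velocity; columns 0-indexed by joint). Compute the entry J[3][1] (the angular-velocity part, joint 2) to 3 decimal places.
axis z_1 = (-0.7071,0.7071,0.0000); lever o_n−o_1 = (-2.1213,2.1213,-5.0000)
cross product → J_v[:, 1] = (-3.5355,-3.5355,-0.0000)
J_ω[:, 1] = z_1
entry J[3][1] = -0.7071

-0.707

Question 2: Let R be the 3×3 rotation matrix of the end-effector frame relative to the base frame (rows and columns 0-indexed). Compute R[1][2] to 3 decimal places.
-0.707

End-effector z-axis (col 2 of R) = (-0.7071,-0.7071,-0.0000)
R[1][2] = -0.7071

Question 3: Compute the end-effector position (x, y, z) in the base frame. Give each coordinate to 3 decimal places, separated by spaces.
after link 1: o_1 = (3.5355, 3.5355, 3.0000)
after link 2: o_2 = (1.4142, 5.6569, -2.0000)

1.414 5.657 -2.000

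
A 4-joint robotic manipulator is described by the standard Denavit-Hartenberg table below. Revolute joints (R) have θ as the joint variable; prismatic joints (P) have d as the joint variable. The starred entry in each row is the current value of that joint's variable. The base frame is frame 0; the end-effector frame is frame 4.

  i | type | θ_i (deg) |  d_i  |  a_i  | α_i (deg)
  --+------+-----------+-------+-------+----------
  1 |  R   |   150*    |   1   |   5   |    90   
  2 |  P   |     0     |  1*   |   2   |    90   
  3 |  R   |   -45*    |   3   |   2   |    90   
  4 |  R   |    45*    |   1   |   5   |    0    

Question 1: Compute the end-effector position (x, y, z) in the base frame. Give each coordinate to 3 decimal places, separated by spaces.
after link 1: o_1 = (-4.3301, 2.5000, 1.0000)
after link 2: o_2 = (-5.5622, 4.3660, 1.0000)
after link 3: o_3 = (-7.4940, 3.8484, -2.0000)
after link 4: o_4 = (-10.6503, 1.9674, -5.5355)

-10.650 1.967 -5.536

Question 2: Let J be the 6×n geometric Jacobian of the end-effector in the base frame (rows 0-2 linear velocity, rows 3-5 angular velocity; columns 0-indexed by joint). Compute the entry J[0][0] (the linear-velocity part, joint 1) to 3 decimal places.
axis z_0 = ẑ; lever o_n−o_0 = (-10.6503,1.9674,-5.5355)
cross product → J_v[:, 0] = (-1.9674,-10.6503,0.0000)
J_ω[:, 0] = z_0
entry J[0][0] = -1.9674

-1.967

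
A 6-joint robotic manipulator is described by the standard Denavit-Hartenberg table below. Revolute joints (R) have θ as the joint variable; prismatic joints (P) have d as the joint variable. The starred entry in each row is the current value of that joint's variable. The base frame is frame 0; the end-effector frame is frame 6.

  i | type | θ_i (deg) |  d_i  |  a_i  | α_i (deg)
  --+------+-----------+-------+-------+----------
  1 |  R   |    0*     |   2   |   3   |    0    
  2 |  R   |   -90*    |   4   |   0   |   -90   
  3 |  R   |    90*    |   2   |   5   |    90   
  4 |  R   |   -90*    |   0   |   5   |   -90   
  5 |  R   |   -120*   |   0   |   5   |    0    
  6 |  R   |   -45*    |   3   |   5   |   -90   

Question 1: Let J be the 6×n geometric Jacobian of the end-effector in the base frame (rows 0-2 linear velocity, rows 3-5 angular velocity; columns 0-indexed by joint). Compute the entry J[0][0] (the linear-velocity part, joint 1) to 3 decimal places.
5.624

axis z_0 = ẑ; lever o_n−o_0 = (7.3296,-5.6242,-2.0000)
cross product → J_v[:, 0] = (5.6242,7.3296,-0.0000)
J_ω[:, 0] = z_0
entry J[0][0] = 5.6242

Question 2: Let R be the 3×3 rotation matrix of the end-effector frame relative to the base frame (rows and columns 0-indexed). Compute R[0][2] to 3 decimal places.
End-effector z-axis (col 2 of R) = (-0.2588,-0.9659,0.0000)
R[0][2] = -0.2588

-0.259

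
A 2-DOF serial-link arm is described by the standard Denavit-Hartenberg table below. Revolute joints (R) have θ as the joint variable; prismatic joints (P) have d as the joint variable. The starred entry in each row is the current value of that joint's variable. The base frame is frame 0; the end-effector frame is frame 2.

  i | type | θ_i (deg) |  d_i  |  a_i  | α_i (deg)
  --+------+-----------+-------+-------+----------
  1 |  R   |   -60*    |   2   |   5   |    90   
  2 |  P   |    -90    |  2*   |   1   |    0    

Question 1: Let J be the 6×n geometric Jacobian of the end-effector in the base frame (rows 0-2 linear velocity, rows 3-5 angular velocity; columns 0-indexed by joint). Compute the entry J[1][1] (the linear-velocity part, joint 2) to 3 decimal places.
-0.500

prismatic axis z_1 = (-0.8660,-0.5000,0.0000)
J_v[:, 1] = z_1; J_ω[:, 1] = (0,0,0)
entry J[1][1] = -0.5000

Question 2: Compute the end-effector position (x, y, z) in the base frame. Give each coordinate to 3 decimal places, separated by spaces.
after link 1: o_1 = (2.5000, -4.3301, 2.0000)
after link 2: o_2 = (0.7679, -5.3301, 1.0000)

0.768 -5.330 1.000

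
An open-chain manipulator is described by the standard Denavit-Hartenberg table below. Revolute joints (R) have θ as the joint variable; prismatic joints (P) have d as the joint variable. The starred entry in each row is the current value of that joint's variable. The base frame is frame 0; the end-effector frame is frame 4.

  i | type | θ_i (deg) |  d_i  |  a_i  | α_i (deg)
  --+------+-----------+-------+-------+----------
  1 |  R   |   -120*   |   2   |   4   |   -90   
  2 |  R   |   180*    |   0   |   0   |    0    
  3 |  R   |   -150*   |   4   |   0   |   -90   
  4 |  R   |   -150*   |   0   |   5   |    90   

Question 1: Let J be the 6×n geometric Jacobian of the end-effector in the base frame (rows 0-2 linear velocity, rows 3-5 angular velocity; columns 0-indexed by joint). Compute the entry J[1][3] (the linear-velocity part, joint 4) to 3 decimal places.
-4.040

axis z_3 = (0.2500,0.4330,-0.8660); lever o_n−o_3 = (4.0401,1.9976,2.1651)
cross product → J_v[:, 3] = (2.6675,-4.0401,-1.2500)
J_ω[:, 3] = z_3
entry J[1][3] = -4.0401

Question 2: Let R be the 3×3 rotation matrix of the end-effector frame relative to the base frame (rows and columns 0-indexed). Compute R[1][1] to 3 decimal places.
0.433

End-effector y-axis (col 1 of R) = (0.2500,0.4330,-0.8660)
R[1][1] = 0.4330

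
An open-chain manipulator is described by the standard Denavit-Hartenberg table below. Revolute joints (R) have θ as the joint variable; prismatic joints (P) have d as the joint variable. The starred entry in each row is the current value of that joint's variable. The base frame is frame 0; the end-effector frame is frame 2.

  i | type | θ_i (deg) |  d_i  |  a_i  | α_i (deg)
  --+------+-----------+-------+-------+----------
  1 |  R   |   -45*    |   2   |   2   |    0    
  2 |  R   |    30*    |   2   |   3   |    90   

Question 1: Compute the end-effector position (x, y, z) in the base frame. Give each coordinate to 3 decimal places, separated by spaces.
4.312 -2.191 4.000

after link 1: o_1 = (1.4142, -1.4142, 2.0000)
after link 2: o_2 = (4.3120, -2.1907, 4.0000)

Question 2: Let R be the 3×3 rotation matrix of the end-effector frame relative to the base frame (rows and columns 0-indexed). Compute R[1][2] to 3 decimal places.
-0.966

End-effector z-axis (col 2 of R) = (-0.2588,-0.9659,0.0000)
R[1][2] = -0.9659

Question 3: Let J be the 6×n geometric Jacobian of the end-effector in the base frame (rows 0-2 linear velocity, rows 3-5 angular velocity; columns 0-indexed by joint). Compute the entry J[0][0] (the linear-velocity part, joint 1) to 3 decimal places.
2.191

axis z_0 = ẑ; lever o_n−o_0 = (4.3120,-2.1907,4.0000)
cross product → J_v[:, 0] = (2.1907,4.3120,-0.0000)
J_ω[:, 0] = z_0
entry J[0][0] = 2.1907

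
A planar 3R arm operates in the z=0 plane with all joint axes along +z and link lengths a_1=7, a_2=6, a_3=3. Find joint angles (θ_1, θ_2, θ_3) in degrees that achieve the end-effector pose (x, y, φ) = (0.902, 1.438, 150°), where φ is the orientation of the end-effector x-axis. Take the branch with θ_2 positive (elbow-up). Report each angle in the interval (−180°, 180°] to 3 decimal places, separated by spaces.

-59.997 149.999 59.998

wrist centre = target − a_3·(cos φ, sin φ) = (3.5001, -0.0620)
cos θ_2 = (12.2544−7²−6²)/(2·7·6) = -0.8660; θ_2 = 149.9993° (elbow-up)
β = atan2(-0.0620,3.5001) = -1.0148°; ψ = atan2(3.0001,1.8039) = 58.9823°
θ_1 = β − ψ = -59.9971°
θ_3 = φ − θ_1 − θ_2 = 59.9978° (wrapped to (-180°,180°])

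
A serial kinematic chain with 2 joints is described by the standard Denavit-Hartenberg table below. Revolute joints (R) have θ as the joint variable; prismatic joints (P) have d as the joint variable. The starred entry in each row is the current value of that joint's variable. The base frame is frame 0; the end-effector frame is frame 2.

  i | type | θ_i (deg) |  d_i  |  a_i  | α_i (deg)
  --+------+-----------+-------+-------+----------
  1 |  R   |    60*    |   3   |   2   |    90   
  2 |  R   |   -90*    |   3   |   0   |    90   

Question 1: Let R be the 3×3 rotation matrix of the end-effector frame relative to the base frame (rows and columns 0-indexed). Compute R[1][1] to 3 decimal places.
End-effector y-axis (col 1 of R) = (0.8660,-0.5000,0.0000)
R[1][1] = -0.5000

-0.500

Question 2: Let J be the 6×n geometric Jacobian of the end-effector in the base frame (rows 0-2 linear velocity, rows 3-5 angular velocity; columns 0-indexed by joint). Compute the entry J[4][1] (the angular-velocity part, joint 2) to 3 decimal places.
-0.500

axis z_1 = (0.8660,-0.5000,0.0000); lever o_n−o_1 = (2.5981,-1.5000,0.0000)
cross product → J_v[:, 1] = (0.0000,0.0000,0.0000)
J_ω[:, 1] = z_1
entry J[4][1] = -0.5000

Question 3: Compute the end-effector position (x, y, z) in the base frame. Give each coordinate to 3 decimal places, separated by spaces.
3.598 0.232 3.000

after link 1: o_1 = (1.0000, 1.7321, 3.0000)
after link 2: o_2 = (3.5981, 0.2321, 3.0000)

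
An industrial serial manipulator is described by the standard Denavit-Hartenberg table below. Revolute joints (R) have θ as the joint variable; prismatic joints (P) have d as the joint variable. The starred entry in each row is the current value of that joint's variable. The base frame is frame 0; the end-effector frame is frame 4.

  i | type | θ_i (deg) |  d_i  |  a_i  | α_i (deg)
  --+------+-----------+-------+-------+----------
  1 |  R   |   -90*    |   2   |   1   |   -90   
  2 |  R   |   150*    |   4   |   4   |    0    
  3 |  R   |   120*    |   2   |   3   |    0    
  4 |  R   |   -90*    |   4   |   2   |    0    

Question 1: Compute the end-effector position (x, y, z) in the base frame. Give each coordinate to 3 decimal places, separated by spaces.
after link 1: o_1 = (0.0000, -1.0000, 2.0000)
after link 2: o_2 = (4.0000, 2.4641, 0.0000)
after link 3: o_3 = (6.0000, 2.4641, 3.0000)
after link 4: o_4 = (10.0000, 4.4641, 3.0000)

10.000 4.464 3.000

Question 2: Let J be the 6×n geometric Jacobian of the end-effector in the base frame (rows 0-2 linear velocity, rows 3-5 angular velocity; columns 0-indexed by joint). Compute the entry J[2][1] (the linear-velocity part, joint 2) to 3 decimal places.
5.464

axis z_1 = (1.0000,0.0000,0.0000); lever o_n−o_1 = (10.0000,5.4641,1.0000)
cross product → J_v[:, 1] = (-0.0000,-1.0000,5.4641)
J_ω[:, 1] = z_1
entry J[2][1] = 5.4641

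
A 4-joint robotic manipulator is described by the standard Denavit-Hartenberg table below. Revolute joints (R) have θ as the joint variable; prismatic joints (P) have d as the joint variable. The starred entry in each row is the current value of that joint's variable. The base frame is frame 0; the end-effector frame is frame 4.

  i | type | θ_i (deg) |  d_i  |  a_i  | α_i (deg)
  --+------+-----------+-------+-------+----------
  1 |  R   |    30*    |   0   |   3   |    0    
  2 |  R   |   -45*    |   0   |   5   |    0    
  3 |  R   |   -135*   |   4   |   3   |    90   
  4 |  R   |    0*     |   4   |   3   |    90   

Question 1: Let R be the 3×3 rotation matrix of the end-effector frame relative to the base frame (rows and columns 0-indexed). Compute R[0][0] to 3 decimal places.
-0.866

End-effector x-axis (col 0 of R) = (-0.8660,-0.5000,0.0000)
R[0][0] = -0.8660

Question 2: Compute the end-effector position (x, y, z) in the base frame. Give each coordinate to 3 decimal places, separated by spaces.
0.232 0.670 4.000

after link 1: o_1 = (2.5981, 1.5000, 0.0000)
after link 2: o_2 = (7.4277, 0.2059, 0.0000)
after link 3: o_3 = (4.8296, -1.2941, 4.0000)
after link 4: o_4 = (0.2316, 0.6700, 4.0000)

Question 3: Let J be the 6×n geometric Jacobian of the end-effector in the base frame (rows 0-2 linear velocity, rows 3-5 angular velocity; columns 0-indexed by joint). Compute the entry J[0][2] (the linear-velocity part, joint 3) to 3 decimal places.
-0.464

axis z_2 = (0.0000,0.0000,1.0000); lever o_n−o_2 = (-7.1962,0.4641,4.0000)
cross product → J_v[:, 2] = (-0.4641,-7.1962,0.0000)
J_ω[:, 2] = z_2
entry J[0][2] = -0.4641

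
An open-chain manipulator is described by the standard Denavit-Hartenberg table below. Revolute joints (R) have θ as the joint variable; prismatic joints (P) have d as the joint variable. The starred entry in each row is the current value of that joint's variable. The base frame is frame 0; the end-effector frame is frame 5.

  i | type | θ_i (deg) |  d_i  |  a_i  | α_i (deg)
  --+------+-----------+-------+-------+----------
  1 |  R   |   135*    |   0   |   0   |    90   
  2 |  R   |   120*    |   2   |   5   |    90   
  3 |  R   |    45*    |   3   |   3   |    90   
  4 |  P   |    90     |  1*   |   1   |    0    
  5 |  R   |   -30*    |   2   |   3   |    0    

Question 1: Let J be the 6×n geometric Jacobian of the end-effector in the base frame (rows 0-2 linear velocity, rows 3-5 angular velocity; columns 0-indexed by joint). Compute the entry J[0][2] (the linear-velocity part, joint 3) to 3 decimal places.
axis z_2 = (-0.6124,0.6124,0.5000); lever o_n−o_2 = (-1.4155,2.9155,7.8918)
cross product → J_v[:, 2] = (3.3750,4.1250,-0.9186)
J_ω[:, 2] = z_2
entry J[0][2] = 3.3750

3.375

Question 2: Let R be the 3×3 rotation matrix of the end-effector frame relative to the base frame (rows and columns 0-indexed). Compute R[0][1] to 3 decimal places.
End-effector y-axis (col 1 of R) = (-0.9557,0.0897,-0.2803)
R[0][1] = -0.9557

-0.956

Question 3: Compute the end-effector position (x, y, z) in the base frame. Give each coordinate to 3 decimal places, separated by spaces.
after link 1: o_1 = (0.0000, 0.0000, 0.0000)
after link 2: o_2 = (3.1820, -0.3536, 4.3301)
after link 3: o_3 = (3.5949, 2.2336, 7.6672)
after link 4: o_4 = (2.7325, 2.0959, 8.7796)
after link 5: o_5 = (1.7665, 2.5619, 12.2220)

1.767 2.562 12.222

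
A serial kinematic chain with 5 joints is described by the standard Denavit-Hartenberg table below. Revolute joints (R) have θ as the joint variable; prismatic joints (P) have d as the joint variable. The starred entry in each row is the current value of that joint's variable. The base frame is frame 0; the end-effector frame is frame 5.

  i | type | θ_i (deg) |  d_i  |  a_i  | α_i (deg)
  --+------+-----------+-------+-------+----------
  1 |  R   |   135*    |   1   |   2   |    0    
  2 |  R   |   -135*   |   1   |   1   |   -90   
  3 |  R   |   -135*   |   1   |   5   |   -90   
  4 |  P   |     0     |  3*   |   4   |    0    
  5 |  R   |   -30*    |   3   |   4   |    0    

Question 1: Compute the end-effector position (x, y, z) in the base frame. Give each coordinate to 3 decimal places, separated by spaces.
after link 1: o_1 = (-1.4142, 1.4142, 1.0000)
after link 2: o_2 = (-0.4142, 1.4142, 2.0000)
after link 3: o_3 = (-3.9497, 2.4142, 5.5355)
after link 4: o_4 = (-4.6569, 2.4142, 10.4853)
after link 5: o_5 = (-4.9850, 4.4142, 15.0561)

-4.985 4.414 15.056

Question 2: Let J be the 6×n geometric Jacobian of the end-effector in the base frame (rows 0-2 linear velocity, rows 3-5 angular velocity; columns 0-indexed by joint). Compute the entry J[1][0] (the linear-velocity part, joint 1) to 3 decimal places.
axis z_0 = ẑ; lever o_n−o_0 = (-4.9850,4.4142,15.0561)
cross product → J_v[:, 0] = (-4.4142,-4.9850,0.0000)
J_ω[:, 0] = z_0
entry J[1][0] = -4.9850

-4.985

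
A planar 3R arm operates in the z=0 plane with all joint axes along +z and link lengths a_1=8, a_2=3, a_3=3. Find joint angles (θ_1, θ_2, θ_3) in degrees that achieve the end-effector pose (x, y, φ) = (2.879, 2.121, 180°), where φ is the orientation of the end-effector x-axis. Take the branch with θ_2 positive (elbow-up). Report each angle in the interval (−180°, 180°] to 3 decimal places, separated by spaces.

wrist centre = target − a_3·(cos φ, sin φ) = (5.8790, 2.1210)
cos θ_2 = (39.0613−8²−3²)/(2·8·3) = -0.7071; θ_2 = 134.9959° (elbow-up)
β = atan2(2.1210,5.8790) = 19.8382°; ψ = atan2(2.1215,5.8788) = 19.8428°
θ_1 = β − ψ = -0.0046°
θ_3 = φ − θ_1 − θ_2 = 45.0087° (wrapped to (-180°,180°])

-0.005 134.996 45.009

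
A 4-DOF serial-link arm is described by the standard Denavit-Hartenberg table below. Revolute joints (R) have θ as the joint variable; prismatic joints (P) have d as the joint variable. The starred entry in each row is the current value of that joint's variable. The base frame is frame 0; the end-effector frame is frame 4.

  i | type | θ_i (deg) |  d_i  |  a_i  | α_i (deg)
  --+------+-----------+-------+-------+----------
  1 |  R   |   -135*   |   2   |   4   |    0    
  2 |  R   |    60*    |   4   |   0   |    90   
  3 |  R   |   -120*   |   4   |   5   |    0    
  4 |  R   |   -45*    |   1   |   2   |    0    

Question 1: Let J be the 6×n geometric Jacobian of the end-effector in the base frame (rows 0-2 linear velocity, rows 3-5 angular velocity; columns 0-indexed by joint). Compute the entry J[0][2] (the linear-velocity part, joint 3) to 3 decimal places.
1.255

axis z_2 = (-0.9659,-0.2588,0.0000); lever o_n−o_2 = (-5.9767,2.9867,-4.8478)
cross product → J_v[:, 2] = (1.2547,-4.6826,-4.4319)
J_ω[:, 2] = z_2
entry J[0][2] = 1.2547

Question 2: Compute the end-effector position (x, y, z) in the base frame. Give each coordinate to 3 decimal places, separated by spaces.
-8.805 0.158 1.152

after link 1: o_1 = (-2.8284, -2.8284, 2.0000)
after link 2: o_2 = (-2.8284, -2.8284, 6.0000)
after link 3: o_3 = (-7.3392, -1.4489, 1.6699)
after link 4: o_4 = (-8.8051, 0.1583, 1.1522)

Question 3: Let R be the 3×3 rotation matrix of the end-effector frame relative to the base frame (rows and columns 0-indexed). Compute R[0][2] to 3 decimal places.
-0.966

End-effector z-axis (col 2 of R) = (-0.9659,-0.2588,0.0000)
R[0][2] = -0.9659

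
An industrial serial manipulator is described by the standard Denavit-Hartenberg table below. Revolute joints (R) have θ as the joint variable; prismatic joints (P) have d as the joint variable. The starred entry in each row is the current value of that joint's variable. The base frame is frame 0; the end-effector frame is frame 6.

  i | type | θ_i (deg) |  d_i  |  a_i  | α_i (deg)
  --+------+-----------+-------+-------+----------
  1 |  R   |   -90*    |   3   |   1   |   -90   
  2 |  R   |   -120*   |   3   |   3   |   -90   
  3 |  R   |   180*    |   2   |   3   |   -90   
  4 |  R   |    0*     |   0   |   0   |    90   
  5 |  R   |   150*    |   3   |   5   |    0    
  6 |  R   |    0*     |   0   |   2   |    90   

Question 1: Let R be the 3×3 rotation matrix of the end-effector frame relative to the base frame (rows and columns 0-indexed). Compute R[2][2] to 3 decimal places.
-0.433

End-effector z-axis (col 2 of R) = (0.8660,-0.2500,-0.4330)
R[2][2] = -0.4330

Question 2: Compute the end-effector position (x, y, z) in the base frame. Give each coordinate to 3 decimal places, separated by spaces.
6.500 -2.299 10.750

after link 1: o_1 = (0.0000, -1.0000, 3.0000)
after link 2: o_2 = (3.0000, 0.5000, 5.5981)
after link 3: o_3 = (3.0000, -2.7321, 4.0000)
after link 4: o_4 = (3.0000, -2.7321, 4.0000)
after link 5: o_5 = (5.5000, -3.1651, 9.2500)
after link 6: o_6 = (6.5000, -2.2990, 10.7500)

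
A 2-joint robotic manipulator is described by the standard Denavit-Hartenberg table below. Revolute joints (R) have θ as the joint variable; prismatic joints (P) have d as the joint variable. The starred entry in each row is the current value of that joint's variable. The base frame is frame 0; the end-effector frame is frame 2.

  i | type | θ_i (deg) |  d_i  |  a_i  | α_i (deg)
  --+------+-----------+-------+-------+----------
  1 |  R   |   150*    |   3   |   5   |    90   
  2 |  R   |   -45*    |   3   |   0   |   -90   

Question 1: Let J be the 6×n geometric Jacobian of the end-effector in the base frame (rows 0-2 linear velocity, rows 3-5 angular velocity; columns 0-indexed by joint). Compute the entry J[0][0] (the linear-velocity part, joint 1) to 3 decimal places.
axis z_0 = ẑ; lever o_n−o_0 = (-2.8301,5.0981,3.0000)
cross product → J_v[:, 0] = (-5.0981,-2.8301,0.0000)
J_ω[:, 0] = z_0
entry J[0][0] = -5.0981

-5.098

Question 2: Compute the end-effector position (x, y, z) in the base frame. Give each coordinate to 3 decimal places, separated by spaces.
-2.830 5.098 3.000

after link 1: o_1 = (-4.3301, 2.5000, 3.0000)
after link 2: o_2 = (-2.8301, 5.0981, 3.0000)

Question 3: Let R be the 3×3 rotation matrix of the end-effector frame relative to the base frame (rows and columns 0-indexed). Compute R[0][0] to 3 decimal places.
End-effector x-axis (col 0 of R) = (-0.6124,0.3536,-0.7071)
R[0][0] = -0.6124

-0.612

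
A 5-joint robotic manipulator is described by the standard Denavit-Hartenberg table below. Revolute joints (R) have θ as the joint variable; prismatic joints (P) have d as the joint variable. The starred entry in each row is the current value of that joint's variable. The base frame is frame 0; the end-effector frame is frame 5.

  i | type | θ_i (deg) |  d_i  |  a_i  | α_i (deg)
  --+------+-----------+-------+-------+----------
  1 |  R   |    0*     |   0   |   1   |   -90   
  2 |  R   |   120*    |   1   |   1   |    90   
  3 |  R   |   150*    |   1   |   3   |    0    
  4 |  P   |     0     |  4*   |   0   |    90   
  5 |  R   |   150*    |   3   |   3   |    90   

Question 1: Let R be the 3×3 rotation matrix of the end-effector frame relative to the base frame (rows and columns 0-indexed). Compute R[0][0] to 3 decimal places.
0.058

End-effector x-axis (col 0 of R) = (0.0580,-0.4330,-0.8995)
R[0][0] = 0.0580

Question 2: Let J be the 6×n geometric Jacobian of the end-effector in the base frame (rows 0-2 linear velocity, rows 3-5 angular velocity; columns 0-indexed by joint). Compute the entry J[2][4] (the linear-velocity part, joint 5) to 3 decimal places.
0.174

axis z_4 = (-0.2500,0.8660,-0.4330); lever o_n−o_4 = (-0.5760,1.2990,-3.9976)
cross product → J_v[:, 4] = (-2.8995,-0.7500,0.1740)
J_ω[:, 4] = z_4
entry J[2][4] = 0.1740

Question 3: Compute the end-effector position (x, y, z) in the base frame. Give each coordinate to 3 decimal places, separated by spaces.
after link 1: o_1 = (1.0000, 0.0000, 0.0000)
after link 2: o_2 = (0.5000, 1.0000, -0.8660)
after link 3: o_3 = (2.6651, 2.5000, 0.8840)
after link 4: o_4 = (6.1292, 2.5000, -1.1160)
after link 5: o_5 = (5.5532, 3.7990, -5.1136)

5.553 3.799 -5.114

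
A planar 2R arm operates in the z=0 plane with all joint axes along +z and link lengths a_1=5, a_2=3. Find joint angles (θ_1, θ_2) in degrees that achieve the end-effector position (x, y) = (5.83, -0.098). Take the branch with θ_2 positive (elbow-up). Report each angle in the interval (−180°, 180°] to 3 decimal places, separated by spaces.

-31.928 90.003

cos θ_2 = (33.9985−5²−3²)/(2·5·3) = -0.0000; θ_2 = 90.0029° (elbow-up)
β = atan2(-0.0980,5.8300) = -0.9630°; ψ = atan2(3.0000,4.9999) = 30.9645°
θ_1 = β − ψ = -31.9275°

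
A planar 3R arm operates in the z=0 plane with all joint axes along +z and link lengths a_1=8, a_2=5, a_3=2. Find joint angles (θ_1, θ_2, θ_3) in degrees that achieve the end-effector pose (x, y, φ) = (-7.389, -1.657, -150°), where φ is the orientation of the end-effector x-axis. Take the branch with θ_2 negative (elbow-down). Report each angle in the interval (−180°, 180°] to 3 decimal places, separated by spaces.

-134.999 -134.999 119.997

wrist centre = target − a_3·(cos φ, sin φ) = (-5.6569, -0.6570)
cos θ_2 = (32.4327−8²−5²)/(2·8·5) = -0.7071; θ_2 = -134.9987° (elbow-down)
β = atan2(-0.6570,-5.6569) = -173.3753°; ψ = atan2(-3.5356,4.4645) = -38.3768°
θ_1 = β − ψ = -134.9985°
θ_3 = φ − θ_1 − θ_2 = 119.9972° (wrapped to (-180°,180°])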